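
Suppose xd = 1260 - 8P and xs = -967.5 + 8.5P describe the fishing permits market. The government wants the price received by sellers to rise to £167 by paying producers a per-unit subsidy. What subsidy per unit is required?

Required subsidy s = £66 per unit

At a seller price of 167, quantity supplied is -967.5 + 8.5·167 = 452.
Buyers absorb 452 only when they pay Pb with 1260 − 8·Pb = 452, i.e. Pb = 101.
s = Ps − Pb = 167 − 101 = 66.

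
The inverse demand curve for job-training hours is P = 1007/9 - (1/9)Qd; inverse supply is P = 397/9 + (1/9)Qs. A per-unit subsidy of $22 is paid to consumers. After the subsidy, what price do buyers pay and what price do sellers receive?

Buyers pay $67; sellers receive $89

Pre-subsidy: 1007/9 - (1/9)Q = 397/9 + (1/9)Q gives Q* = 305 and P* = 78.
With the rebate, buyers effectively pay Pb = Ps − 22, where Ps is the price sellers receive.
On the curves, Pb = 1007/9 - (1/9)Q and Ps = 397/9 + (1/9)Q; the wedge Ps − Pb = 22 gives 397/9 + (1/9)Q − (1007/9 - (1/9)Q) = 22, so Q' = 404.
Then Pb = 1007/9 − (1/9)·404 = 67 and Ps = 397/9 + (1/9)·404 = 89.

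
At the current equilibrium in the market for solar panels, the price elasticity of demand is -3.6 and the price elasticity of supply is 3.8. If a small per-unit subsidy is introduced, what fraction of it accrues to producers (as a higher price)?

Producer share = 18/37

For a small subsidy around the equilibrium, the benefit split depends on the relative slopes, which at a point are proportional to the elasticities.
Buyer share = εs/(εs + |εd|) = 3.8/(3.8 + 3.6) = 19/37; seller share = |εd|/(εs + |εd|) = 18/37.
So producers capture 18/37 of the subsidy.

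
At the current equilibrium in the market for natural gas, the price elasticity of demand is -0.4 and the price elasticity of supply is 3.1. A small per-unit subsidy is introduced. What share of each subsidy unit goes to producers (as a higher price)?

Producer share = 4/35

For a small subsidy around the equilibrium, the benefit split depends on the relative slopes, which at a point are proportional to the elasticities.
Buyer share = εs/(εs + |εd|) = 3.1/(3.1 + 0.4) = 31/35; seller share = |εd|/(εs + |εd|) = 4/35.
So producers capture 4/35 of the subsidy.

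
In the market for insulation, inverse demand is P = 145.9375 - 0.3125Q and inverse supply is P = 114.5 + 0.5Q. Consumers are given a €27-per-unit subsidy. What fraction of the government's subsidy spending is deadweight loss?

DWL / government spending = 216/935

Pre-subsidy: 145.9375 - 0.3125Q = 114.5 + 0.5Q gives Q* = 503/13 and P* = 1740/13.
With the rebate, buyers effectively pay Pb = Ps − 27, where Ps is the price sellers receive.
On the curves, Pb = 145.9375 - 0.3125Q and Ps = 114.5 + 0.5Q; the wedge Ps − Pb = 27 gives 114.5 + 0.5Q − (145.9375 - 0.3125Q) = 27, so Q' = 935/13.
Then Pb = 145.9375 − 0.3125·(935/13) = 1605/13 and Ps = 114.5 + 0.5·(935/13) = 1956/13.
ΔCS = ½(503/13 + 935/13)(1740/13 − 1605/13) = 97065/169; ΔPS = ½(503/13 + 935/13)(1956/13 − 1740/13) = 155304/169.
Government spending = 27 × 935/13 = 25245/13.
DWL = ½ × 27 × (935/13 − 503/13) = 5832/13; fraction = (5832/13) / (25245/13) = 216/935.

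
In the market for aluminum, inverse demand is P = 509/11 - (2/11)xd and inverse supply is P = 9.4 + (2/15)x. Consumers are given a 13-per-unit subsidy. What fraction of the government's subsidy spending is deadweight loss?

DWL / government spending = 55/422

Pre-subsidy: 509/11 - (2/11)x = 9.4 + (2/15)x gives x* = 117 and P* = 25.
With the rebate, buyers effectively pay Pb = Ps − 13, where Ps is the price sellers receive.
On the curves, Pb = 509/11 - (2/11)x and Ps = 9.4 + (2/15)x; the wedge Ps − Pb = 13 gives 9.4 + (2/15)x − (509/11 - (2/11)x) = 13, so x' = 158.25.
Then Pb = 509/11 − (2/11)·158.25 = 17.5 and Ps = 9.4 + (2/15)·158.25 = 30.5.
ΔCS = ½(117 + 158.25)(25 − 17.5) = 1032.1875; ΔPS = ½(117 + 158.25)(30.5 − 25) = 756.9375.
Government spending = 13 × 158.25 = 2057.25.
DWL = ½ × 13 × (158.25 − 117) = 268.125; fraction = 268.125 / 2057.25 = 55/422.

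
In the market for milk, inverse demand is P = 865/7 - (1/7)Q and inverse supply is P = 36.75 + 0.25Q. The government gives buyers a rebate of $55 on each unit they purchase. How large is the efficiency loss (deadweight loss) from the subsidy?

Pre-subsidy: 865/7 - (1/7)Q = 36.75 + 0.25Q gives Q* = 221 and P* = 92.
With the rebate, buyers effectively pay Pb = Ps − 55, where Ps is the price sellers receive.
On the curves, Pb = 865/7 - (1/7)Q and Ps = 36.75 + 0.25Q; the wedge Ps − Pb = 55 gives 36.75 + 0.25Q − (865/7 - (1/7)Q) = 55, so Q' = 361.
Then Pb = 865/7 − (1/7)·361 = 72 and Ps = 36.75 + 0.25·361 = 127.
The subsidy expands output by 361 − 221 = 140 past the efficient level; on those units the gap between marginal cost and willingness to pay runs from 0 up to 55.
DWL = ½ × 55 × 140 = 3850.

Deadweight loss = $3850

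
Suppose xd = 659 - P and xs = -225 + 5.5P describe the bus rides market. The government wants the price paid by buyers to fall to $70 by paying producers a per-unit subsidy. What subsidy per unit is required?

Required subsidy s = $78 per unit

At a buyer price of 70, quantity demanded is 659 − 1·70 = 589.
Sellers supply 589 only when they receive Ps with -225 + 5.5·Ps = 589, i.e. Ps = 148.
s = Ps − Pb = 148 − 70 = 78.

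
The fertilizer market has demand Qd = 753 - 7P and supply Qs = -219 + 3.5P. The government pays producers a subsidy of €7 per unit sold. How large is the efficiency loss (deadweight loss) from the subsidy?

Deadweight loss = 343/6

Pre-subsidy: 753 - 7P = -219 + 3.5P gives P* = 648/7, Q* = 105.
With the subsidy, sellers receive Ps = Pb + 7 for each unit, where Pb is the price buyers pay.
Supply in terms of Pb becomes Qs = -219 + 3.5(Pb + 7) = -194.5 + 3.5Pb. Setting this equal to demand: 753 - 7Pb = -194.5 + 3.5Pb, so Pb = 1895/21.
Sellers receive Ps = 1895/21 + 7 = 2042/21; Q' = 753 − 7·(1895/21) = 364/3.
The subsidy expands output by 364/3 − 105 = 49/3 past the efficient level; on those units the gap between marginal cost and willingness to pay runs from 0 up to 7.
DWL = ½ × 7 × 49/3 = 343/6.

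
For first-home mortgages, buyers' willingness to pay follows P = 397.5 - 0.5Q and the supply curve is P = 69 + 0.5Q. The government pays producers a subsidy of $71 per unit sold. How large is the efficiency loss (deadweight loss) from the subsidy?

Pre-subsidy: 397.5 - 0.5Q = 69 + 0.5Q gives Q* = 328.5 and P* = 233.25.
With the subsidy, sellers receive Ps = Pb + 71 for each unit, where Pb is the price buyers pay.
On the curves, Pb = 397.5 - 0.5Q and Ps = 69 + 0.5Q; the wedge Ps − Pb = 71 gives 69 + 0.5Q − (397.5 - 0.5Q) = 71, so Q' = 399.5.
Then Pb = 397.5 − 0.5·399.5 = 197.75 and Ps = 69 + 0.5·399.5 = 268.75.
The subsidy expands output by 399.5 − 328.5 = 71 past the efficient level; on those units the gap between marginal cost and willingness to pay runs from 0 up to 71.
DWL = ½ × 71 × 71 = 2520.5.

Deadweight loss = $2520.5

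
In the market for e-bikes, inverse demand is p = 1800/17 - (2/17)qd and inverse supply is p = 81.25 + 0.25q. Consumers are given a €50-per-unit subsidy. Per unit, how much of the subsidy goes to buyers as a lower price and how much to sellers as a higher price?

Pre-subsidy: 1800/17 - (2/17)q = 81.25 + 0.25q gives q* = 67 and p* = 98.
With the rebate, buyers effectively pay pb = ps − 50, where ps is the price sellers receive.
On the curves, pb = 1800/17 - (2/17)q and ps = 81.25 + 0.25q; the wedge ps − pb = 50 gives 81.25 + 0.25q − (1800/17 - (2/17)q) = 50, so q' = 203.
Then pb = 1800/17 − (2/17)·203 = 82 and ps = 81.25 + 0.25·203 = 132.
Buyers' price falls by p* − pb = 98 − 82 = 16; sellers' price rises by ps − p* = 132 − 98 = 34.

Buyers gain €16 per unit; sellers gain €34 per unit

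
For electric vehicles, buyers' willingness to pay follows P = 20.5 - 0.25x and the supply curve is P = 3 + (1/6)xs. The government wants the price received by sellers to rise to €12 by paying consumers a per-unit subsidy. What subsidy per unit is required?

At a seller price of 12, quantity supplied is -18 + 6·12 = 54.
Buyers absorb 54 only when they pay Pb = 20.5 − 0.25·54 = 7.
s = Ps − Pb = 12 − 7 = 5.

Required subsidy s = €5 per unit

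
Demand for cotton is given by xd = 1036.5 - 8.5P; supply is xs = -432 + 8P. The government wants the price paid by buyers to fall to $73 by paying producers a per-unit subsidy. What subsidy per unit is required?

At a buyer price of 73, quantity demanded is 1036.5 − 8.5·73 = 416.
Sellers supply 416 only when they receive Ps with -432 + 8·Ps = 416, i.e. Ps = 106.
s = Ps − Pb = 106 − 73 = 33.

Required subsidy s = $33 per unit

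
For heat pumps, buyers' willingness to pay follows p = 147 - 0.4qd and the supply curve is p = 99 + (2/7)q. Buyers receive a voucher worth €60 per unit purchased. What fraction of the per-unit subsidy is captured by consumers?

Consumer share = 7/12

Pre-subsidy: 147 - 0.4q = 99 + (2/7)q gives q* = 70 and p* = 119.
With the rebate, buyers effectively pay pb = ps − 60, where ps is the price sellers receive.
On the curves, pb = 147 - 0.4q and ps = 99 + (2/7)q; the wedge ps − pb = 60 gives 99 + (2/7)q − (147 - 0.4q) = 60, so q' = 157.5.
Then pb = 147 − 0.4·157.5 = 84 and ps = 99 + (2/7)·157.5 = 144.
Buyers' price falls by p* − pb = 119 − 84 = 35; sellers' price rises by ps − p* = 144 − 119 = 25.
So consumers capture 35/60 = 7/12 of each unit of subsidy.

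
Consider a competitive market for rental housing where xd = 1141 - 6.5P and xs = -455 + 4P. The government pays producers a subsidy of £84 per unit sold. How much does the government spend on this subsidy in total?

Pre-subsidy: 1141 - 6.5P = -455 + 4P gives P* = 152, x* = 153.
With the subsidy, sellers receive Ps = Pb + 84 for each unit, where Pb is the price buyers pay.
Supply in terms of Pb becomes xs = -455 + 4(Pb + 84) = -119 + 4Pb. Setting this equal to demand: 1141 - 6.5Pb = -119 + 4Pb, so Pb = 120.
Sellers receive Ps = 120 + 84 = 204; x' = 1141 − 6.5·120 = 361.
Government outlay = subsidy × quantity = 84 × 361 = 30324.

Government cost = £30324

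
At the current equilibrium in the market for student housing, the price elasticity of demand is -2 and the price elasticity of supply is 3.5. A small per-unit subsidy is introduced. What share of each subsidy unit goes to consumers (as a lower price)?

For a small subsidy around the equilibrium, the benefit split depends on the relative slopes, which at a point are proportional to the elasticities.
Buyer share = εs/(εs + |εd|) = 3.5/(3.5 + 2) = 7/11; seller share = |εd|/(εs + |εd|) = 4/11.

Consumer share = 7/11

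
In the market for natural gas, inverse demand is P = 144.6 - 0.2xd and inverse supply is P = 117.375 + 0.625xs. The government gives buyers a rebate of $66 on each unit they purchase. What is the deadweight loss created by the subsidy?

Deadweight loss = $2640

Pre-subsidy: 144.6 - 0.2x = 117.375 + 0.625x gives x* = 33 and P* = 138.
With the rebate, buyers effectively pay Pb = Ps − 66, where Ps is the price sellers receive.
On the curves, Pb = 144.6 - 0.2x and Ps = 117.375 + 0.625x; the wedge Ps − Pb = 66 gives 117.375 + 0.625x − (144.6 - 0.2x) = 66, so x' = 113.
Then Pb = 144.6 − 0.2·113 = 122 and Ps = 117.375 + 0.625·113 = 188.
The subsidy expands output by 113 − 33 = 80 past the efficient level; on those units the gap between marginal cost and willingness to pay runs from 0 up to 66.
DWL = ½ × 66 × 80 = 2640.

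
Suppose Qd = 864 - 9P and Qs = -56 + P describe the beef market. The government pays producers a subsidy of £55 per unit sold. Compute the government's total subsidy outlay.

Government cost = £4702.5

Pre-subsidy: 864 - 9P = -56 + P gives P* = 92, Q* = 36.
With the subsidy, sellers receive Ps = Pb + 55 for each unit, where Pb is the price buyers pay.
Supply in terms of Pb becomes Qs = -56 + 1(Pb + 55) = -1 + Pb. Setting this equal to demand: 864 - 9Pb = -1 + Pb, so Pb = 86.5.
Sellers receive Ps = 86.5 + 55 = 141.5; Q' = 864 − 9·86.5 = 85.5.
Government outlay = subsidy × quantity = 55 × 85.5 = 4702.5.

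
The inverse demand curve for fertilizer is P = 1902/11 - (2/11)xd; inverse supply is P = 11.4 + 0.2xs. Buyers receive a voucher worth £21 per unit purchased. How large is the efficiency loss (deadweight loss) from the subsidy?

Pre-subsidy: 1902/11 - (2/11)x = 11.4 + 0.2x gives x* = 423 and P* = 96.
With the rebate, buyers effectively pay Pb = Ps − 21, where Ps is the price sellers receive.
On the curves, Pb = 1902/11 - (2/11)x and Ps = 11.4 + 0.2x; the wedge Ps − Pb = 21 gives 11.4 + 0.2x − (1902/11 - (2/11)x) = 21, so x' = 478.
Then Pb = 1902/11 − (2/11)·478 = 86 and Ps = 11.4 + 0.2·478 = 107.
The subsidy expands output by 478 − 423 = 55 past the efficient level; on those units the gap between marginal cost and willingness to pay runs from 0 up to 21.
DWL = ½ × 21 × 55 = 577.5.

Deadweight loss = £577.5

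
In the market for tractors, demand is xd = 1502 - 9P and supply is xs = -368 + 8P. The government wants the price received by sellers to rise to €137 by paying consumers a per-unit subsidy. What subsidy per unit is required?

At a seller price of 137, quantity supplied is -368 + 8·137 = 728.
Buyers absorb 728 only when they pay Pb with 1502 − 9·Pb = 728, i.e. Pb = 86.
s = Ps − Pb = 137 − 86 = 51.

Required subsidy s = €51 per unit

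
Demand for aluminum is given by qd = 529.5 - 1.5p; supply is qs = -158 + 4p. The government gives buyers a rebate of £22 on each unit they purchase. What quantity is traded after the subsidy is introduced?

Pre-subsidy: 529.5 - 1.5p = -158 + 4p gives p* = 125, q* = 342.
With the rebate, buyers effectively pay pb = ps − 22, where ps is the price sellers receive.
Demand in terms of ps becomes qd = 529.5 − 1.5(ps − 22) = 562.5 - 1.5ps. Setting this equal to supply: 562.5 - 1.5ps = -158 + 4ps, so ps = 131.
Buyers pay pb = 131 − 22 = 109; q' = -158 + 4·131 = 366.

q' = 366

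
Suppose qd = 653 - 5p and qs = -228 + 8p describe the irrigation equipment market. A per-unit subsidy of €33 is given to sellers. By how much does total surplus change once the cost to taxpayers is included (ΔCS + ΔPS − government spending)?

Net change in total surplus = -21780/13

Pre-subsidy: 653 - 5p = -228 + 8p gives p* = 881/13, q* = 4084/13.
With the subsidy, sellers receive ps = pb + 33 for each unit, where pb is the price buyers pay.
Supply in terms of pb becomes qs = -228 + 8(pb + 33) = 36 + 8pb. Setting this equal to demand: 653 - 5pb = 36 + 8pb, so pb = 617/13.
Sellers receive ps = 617/13 + 33 = 1046/13; q' = 653 − 5·(617/13) = 5404/13.
ΔCS = ½(4084/13 + 5404/13)(881/13 − 617/13) = 1252416/169; ΔPS = ½(4084/13 + 5404/13)(1046/13 − 881/13) = 782760/169.
Government spending = 33 × 5404/13 = 178332/13.
Net change = 1252416/169 + 782760/169 − 178332/13 = -21780/13. The loss equals the DWL triangle ½·33·1320/13.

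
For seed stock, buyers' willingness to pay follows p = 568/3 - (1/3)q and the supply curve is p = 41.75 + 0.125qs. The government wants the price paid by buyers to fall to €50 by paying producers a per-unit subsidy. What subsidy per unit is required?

At a buyer price of 50, quantity demanded is 568 − 3·50 = 418.
Sellers supply 418 only when they receive ps = 41.75 + 0.125·418 = 94.
s = ps − pb = 94 − 50 = 44.

Required subsidy s = €44 per unit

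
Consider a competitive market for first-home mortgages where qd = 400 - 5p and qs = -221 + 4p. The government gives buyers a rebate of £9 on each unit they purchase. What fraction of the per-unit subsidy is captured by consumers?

Consumer share = 4/9

Pre-subsidy: 400 - 5p = -221 + 4p gives p* = 69, q* = 55.
With the rebate, buyers effectively pay pb = ps − 9, where ps is the price sellers receive.
Demand in terms of ps becomes qd = 400 − 5(ps − 9) = 445 - 5ps. Setting this equal to supply: 445 - 5ps = -221 + 4ps, so ps = 74.
Buyers pay pb = 74 − 9 = 65; q' = -221 + 4·74 = 75.
Buyers' price falls by p* − pb = 69 − 65 = 4; sellers' price rises by ps − p* = 74 − 69 = 5.
So consumers capture 4/9 = 4/9 of each unit of subsidy.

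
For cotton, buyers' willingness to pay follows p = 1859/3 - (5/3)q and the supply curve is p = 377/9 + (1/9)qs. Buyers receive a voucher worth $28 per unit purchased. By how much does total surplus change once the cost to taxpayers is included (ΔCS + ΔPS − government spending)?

Pre-subsidy: 1859/3 - (5/3)q = 377/9 + (1/9)q gives q* = 325 and p* = 78.
With the rebate, buyers effectively pay pb = ps − 28, where ps is the price sellers receive.
On the curves, pb = 1859/3 - (5/3)q and ps = 377/9 + (1/9)q; the wedge ps − pb = 28 gives 377/9 + (1/9)q − (1859/3 - (5/3)q) = 28, so q' = 340.75.
Then pb = 1859/3 − (5/3)·340.75 = 51.75 and ps = 377/9 + (1/9)·340.75 = 79.75.
ΔCS = ½(325 + 340.75)(78 − 51.75) = 8737.96875; ΔPS = ½(325 + 340.75)(79.75 − 78) = 582.53125.
Government spending = 28 × 340.75 = 9541.
Net change = 8737.96875 + 582.53125 − 9541 = -220.5. The loss equals the DWL triangle ½·28·15.75.

Net change in total surplus = -$220.5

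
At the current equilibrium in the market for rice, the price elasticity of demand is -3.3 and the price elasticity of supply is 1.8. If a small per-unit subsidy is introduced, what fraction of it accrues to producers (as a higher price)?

Producer share = 11/17

For a small subsidy around the equilibrium, the benefit split depends on the relative slopes, which at a point are proportional to the elasticities.
Buyer share = εs/(εs + |εd|) = 1.8/(1.8 + 3.3) = 6/17; seller share = |εd|/(εs + |εd|) = 11/17.
So producers capture 11/17 of the subsidy.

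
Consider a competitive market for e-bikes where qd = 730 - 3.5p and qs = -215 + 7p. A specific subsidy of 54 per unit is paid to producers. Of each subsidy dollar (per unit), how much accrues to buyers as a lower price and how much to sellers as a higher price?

Pre-subsidy: 730 - 3.5p = -215 + 7p gives p* = 90, q* = 415.
With the subsidy, sellers receive ps = pb + 54 for each unit, where pb is the price buyers pay.
Supply in terms of pb becomes qs = -215 + 7(pb + 54) = 163 + 7pb. Setting this equal to demand: 730 - 3.5pb = 163 + 7pb, so pb = 54.
Sellers receive ps = 54 + 54 = 108; q' = 730 − 3.5·54 = 541.
Buyers' price falls by p* − pb = 90 − 54 = 36; sellers' price rises by ps − p* = 108 − 90 = 18.

Buyers gain 36 per unit; sellers gain 18 per unit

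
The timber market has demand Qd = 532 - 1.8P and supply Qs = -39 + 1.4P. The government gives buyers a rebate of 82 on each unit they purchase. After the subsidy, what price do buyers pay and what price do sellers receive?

Buyers pay 142.5625; sellers receive 224.5625

Pre-subsidy: 532 - 1.8P = -39 + 1.4P gives P* = 178.4375, Q* = 210.8125.
With the rebate, buyers effectively pay Pb = Ps − 82, where Ps is the price sellers receive.
Demand in terms of Ps becomes Qd = 532 − 1.8(Ps − 82) = 679.6 - 1.8Ps. Setting this equal to supply: 679.6 - 1.8Ps = -39 + 1.4Ps, so Ps = 224.5625.
Buyers pay Pb = 224.5625 − 82 = 142.5625; Q' = -39 + 1.4·224.5625 = 275.3875.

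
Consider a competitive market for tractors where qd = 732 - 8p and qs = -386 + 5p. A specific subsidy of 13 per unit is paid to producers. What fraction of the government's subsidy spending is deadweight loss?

Pre-subsidy: 732 - 8p = -386 + 5p gives p* = 86, q* = 44.
With the subsidy, sellers receive ps = pb + 13 for each unit, where pb is the price buyers pay.
Supply in terms of pb becomes qs = -386 + 5(pb + 13) = -321 + 5pb. Setting this equal to demand: 732 - 8pb = -321 + 5pb, so pb = 81.
Sellers receive ps = 81 + 13 = 94; q' = 732 − 8·81 = 84.
ΔCS = ½(44 + 84)(86 − 81) = 320; ΔPS = ½(44 + 84)(94 − 86) = 512.
Government spending = 13 × 84 = 1092.
DWL = ½ × 13 × (84 − 44) = 260; fraction = 260 / 1092 = 5/21.

DWL / government spending = 5/21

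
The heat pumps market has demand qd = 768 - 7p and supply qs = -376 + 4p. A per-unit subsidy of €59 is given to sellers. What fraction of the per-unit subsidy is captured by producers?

Pre-subsidy: 768 - 7p = -376 + 4p gives p* = 104, q* = 40.
With the subsidy, sellers receive ps = pb + 59 for each unit, where pb is the price buyers pay.
Supply in terms of pb becomes qs = -376 + 4(pb + 59) = -140 + 4pb. Setting this equal to demand: 768 - 7pb = -140 + 4pb, so pb = 908/11.
Sellers receive ps = 908/11 + 59 = 1557/11; q' = 768 − 7·(908/11) = 2092/11.
Buyers' price falls by p* − pb = 104 − 908/11 = 236/11; sellers' price rises by ps − p* = 1557/11 − 104 = 413/11.
So producers capture (413/11)/59 = 7/11 of each unit of subsidy.

Producer share = 7/11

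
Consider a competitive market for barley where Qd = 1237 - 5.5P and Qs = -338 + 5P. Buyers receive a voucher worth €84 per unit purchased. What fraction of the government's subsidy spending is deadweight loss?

DWL / government spending = 55/316

Pre-subsidy: 1237 - 5.5P = -338 + 5P gives P* = 150, Q* = 412.
With the rebate, buyers effectively pay Pb = Ps − 84, where Ps is the price sellers receive.
Demand in terms of Ps becomes Qd = 1237 − 5.5(Ps − 84) = 1699 - 5.5Ps. Setting this equal to supply: 1699 - 5.5Ps = -338 + 5Ps, so Ps = 194.
Buyers pay Pb = 194 − 84 = 110; Q' = -338 + 5·194 = 632.
ΔCS = ½(412 + 632)(150 − 110) = 20880; ΔPS = ½(412 + 632)(194 − 150) = 22968.
Government spending = 84 × 632 = 53088.
DWL = ½ × 84 × (632 − 412) = 9240; fraction = 9240 / 53088 = 55/316.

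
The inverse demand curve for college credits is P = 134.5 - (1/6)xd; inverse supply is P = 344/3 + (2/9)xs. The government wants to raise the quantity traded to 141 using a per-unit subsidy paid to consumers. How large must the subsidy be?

Required subsidy s = 35 per unit

At x = 141, from the demand curve buyers pay Pb = 134.5 − (1/6)·141 = 111; from the supply curve sellers need Ps = 344/3 + (2/9)·141 = 146.
The subsidy must fill the gap: s = Ps − Pb = 146 − 111 = 35.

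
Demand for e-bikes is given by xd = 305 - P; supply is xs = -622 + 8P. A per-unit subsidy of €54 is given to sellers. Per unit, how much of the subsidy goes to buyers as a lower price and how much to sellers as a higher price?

Buyers gain €48 per unit; sellers gain €6 per unit

Pre-subsidy: 305 - P = -622 + 8P gives P* = 103, x* = 202.
With the subsidy, sellers receive Ps = Pb + 54 for each unit, where Pb is the price buyers pay.
Supply in terms of Pb becomes xs = -622 + 8(Pb + 54) = -190 + 8Pb. Setting this equal to demand: 305 - Pb = -190 + 8Pb, so Pb = 55.
Sellers receive Ps = 55 + 54 = 109; x' = 305 − 1·55 = 250.
Buyers' price falls by P* − Pb = 103 − 55 = 48; sellers' price rises by Ps − P* = 109 − 103 = 6.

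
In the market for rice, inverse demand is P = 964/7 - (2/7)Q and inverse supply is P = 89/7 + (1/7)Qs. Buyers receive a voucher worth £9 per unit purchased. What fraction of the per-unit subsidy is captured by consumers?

Consumer share = 2/3

Pre-subsidy: 964/7 - (2/7)Q = 89/7 + (1/7)Q gives Q* = 875/3 and P* = 1142/21.
With the rebate, buyers effectively pay Pb = Ps − 9, where Ps is the price sellers receive.
On the curves, Pb = 964/7 - (2/7)Q and Ps = 89/7 + (1/7)Q; the wedge Ps − Pb = 9 gives 89/7 + (1/7)Q − (964/7 - (2/7)Q) = 9, so Q' = 938/3.
Then Pb = 964/7 − (2/7)·(938/3) = 1016/21 and Ps = 89/7 + (1/7)·(938/3) = 1205/21.
Buyers' price falls by P* − Pb = 1142/21 − 1016/21 = 6; sellers' price rises by Ps − P* = 1205/21 − 1142/21 = 3.
So consumers capture 6/9 = 2/3 of each unit of subsidy.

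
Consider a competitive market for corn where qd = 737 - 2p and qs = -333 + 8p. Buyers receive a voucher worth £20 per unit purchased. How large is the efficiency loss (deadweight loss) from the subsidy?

Pre-subsidy: 737 - 2p = -333 + 8p gives p* = 107, q* = 523.
With the rebate, buyers effectively pay pb = ps − 20, where ps is the price sellers receive.
Demand in terms of ps becomes qd = 737 − 2(ps − 20) = 777 - 2ps. Setting this equal to supply: 777 - 2ps = -333 + 8ps, so ps = 111.
Buyers pay pb = 111 − 20 = 91; q' = -333 + 8·111 = 555.
The subsidy expands output by 555 − 523 = 32 past the efficient level; on those units the gap between marginal cost and willingness to pay runs from 0 up to 20.
DWL = ½ × 20 × 32 = 320.

Deadweight loss = £320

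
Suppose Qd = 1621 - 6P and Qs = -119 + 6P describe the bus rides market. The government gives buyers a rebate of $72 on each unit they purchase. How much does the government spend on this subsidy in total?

Pre-subsidy: 1621 - 6P = -119 + 6P gives P* = 145, Q* = 751.
With the rebate, buyers effectively pay Pb = Ps − 72, where Ps is the price sellers receive.
Demand in terms of Ps becomes Qd = 1621 − 6(Ps − 72) = 2053 - 6Ps. Setting this equal to supply: 2053 - 6Ps = -119 + 6Ps, so Ps = 181.
Buyers pay Pb = 181 − 72 = 109; Q' = -119 + 6·181 = 967.
Government outlay = subsidy × quantity = 72 × 967 = 69624.

Government cost = $69624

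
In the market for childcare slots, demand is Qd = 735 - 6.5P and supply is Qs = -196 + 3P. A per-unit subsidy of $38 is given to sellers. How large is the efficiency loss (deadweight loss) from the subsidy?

Deadweight loss = $1482

Pre-subsidy: 735 - 6.5P = -196 + 3P gives P* = 98, Q* = 98.
With the subsidy, sellers receive Ps = Pb + 38 for each unit, where Pb is the price buyers pay.
Supply in terms of Pb becomes Qs = -196 + 3(Pb + 38) = -82 + 3Pb. Setting this equal to demand: 735 - 6.5Pb = -82 + 3Pb, so Pb = 86.
Sellers receive Ps = 86 + 38 = 124; Q' = 735 − 6.5·86 = 176.
The subsidy expands output by 176 − 98 = 78 past the efficient level; on those units the gap between marginal cost and willingness to pay runs from 0 up to 38.
DWL = ½ × 38 × 78 = 1482.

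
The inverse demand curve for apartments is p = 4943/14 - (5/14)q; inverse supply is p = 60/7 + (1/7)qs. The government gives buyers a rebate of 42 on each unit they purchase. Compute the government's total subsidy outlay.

Government cost = 32466

Pre-subsidy: 4943/14 - (5/14)q = 60/7 + (1/7)q gives q* = 689 and p* = 107.
With the rebate, buyers effectively pay pb = ps − 42, where ps is the price sellers receive.
On the curves, pb = 4943/14 - (5/14)q and ps = 60/7 + (1/7)q; the wedge ps − pb = 42 gives 60/7 + (1/7)q − (4943/14 - (5/14)q) = 42, so q' = 773.
Then pb = 4943/14 − (5/14)·773 = 77 and ps = 60/7 + (1/7)·773 = 119.
Government outlay = subsidy × quantity = 42 × 773 = 32466.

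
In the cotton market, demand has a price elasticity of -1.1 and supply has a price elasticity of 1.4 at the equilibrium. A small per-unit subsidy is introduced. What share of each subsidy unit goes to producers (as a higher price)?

Producer share = 0.44

For a small subsidy around the equilibrium, the benefit split depends on the relative slopes, which at a point are proportional to the elasticities.
Buyer share = εs/(εs + |εd|) = 1.4/(1.4 + 1.1) = 0.56; seller share = |εd|/(εs + |εd|) = 0.44.
So producers capture 0.44 of the subsidy.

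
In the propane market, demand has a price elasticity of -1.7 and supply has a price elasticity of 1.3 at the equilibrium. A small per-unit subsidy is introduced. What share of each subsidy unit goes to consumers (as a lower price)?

For a small subsidy around the equilibrium, the benefit split depends on the relative slopes, which at a point are proportional to the elasticities.
Buyer share = εs/(εs + |εd|) = 1.3/(1.3 + 1.7) = 13/30; seller share = |εd|/(εs + |εd|) = 17/30.

Consumer share = 13/30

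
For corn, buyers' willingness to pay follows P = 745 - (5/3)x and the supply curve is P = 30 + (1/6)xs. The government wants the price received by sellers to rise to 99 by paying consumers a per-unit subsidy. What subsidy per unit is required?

At a seller price of 99, quantity supplied is -180 + 6·99 = 414.
Buyers absorb 414 only when they pay Pb = 745 − (5/3)·414 = 55.
s = Ps − Pb = 99 − 55 = 44.

Required subsidy s = 44 per unit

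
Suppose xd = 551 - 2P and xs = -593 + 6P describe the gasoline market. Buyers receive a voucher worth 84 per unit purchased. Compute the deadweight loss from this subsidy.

Deadweight loss = 5292

Pre-subsidy: 551 - 2P = -593 + 6P gives P* = 143, x* = 265.
With the rebate, buyers effectively pay Pb = Ps − 84, where Ps is the price sellers receive.
Demand in terms of Ps becomes xd = 551 − 2(Ps − 84) = 719 - 2Ps. Setting this equal to supply: 719 - 2Ps = -593 + 6Ps, so Ps = 164.
Buyers pay Pb = 164 − 84 = 80; x' = -593 + 6·164 = 391.
The subsidy expands output by 391 − 265 = 126 past the efficient level; on those units the gap between marginal cost and willingness to pay runs from 0 up to 84.
DWL = ½ × 84 × 126 = 5292.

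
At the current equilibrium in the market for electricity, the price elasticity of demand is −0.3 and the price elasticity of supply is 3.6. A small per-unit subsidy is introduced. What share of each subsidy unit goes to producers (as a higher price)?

Producer share = 1/13

For a small subsidy around the equilibrium, the benefit split depends on the relative slopes, which at a point are proportional to the elasticities.
Buyer share = εs/(εs + |εd|) = 3.6/(3.6 + 0.3) = 12/13; seller share = |εd|/(εs + |εd|) = 1/13.
So producers capture 1/13 of the subsidy.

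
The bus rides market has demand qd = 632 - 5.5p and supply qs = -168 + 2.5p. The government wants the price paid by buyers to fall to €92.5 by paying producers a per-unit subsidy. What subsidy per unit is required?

Required subsidy s = €24 per unit

At a buyer price of 92.5, quantity demanded is 632 − 5.5·92.5 = 123.25.
Sellers supply 123.25 only when they receive ps with -168 + 2.5·ps = 123.25, i.e. ps = 116.5.
s = ps − pb = 116.5 − 92.5 = 24.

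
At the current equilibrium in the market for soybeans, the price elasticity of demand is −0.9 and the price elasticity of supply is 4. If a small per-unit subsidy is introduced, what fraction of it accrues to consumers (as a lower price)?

Consumer share = 40/49

For a small subsidy around the equilibrium, the benefit split depends on the relative slopes, which at a point are proportional to the elasticities.
Buyer share = εs/(εs + |εd|) = 4/(4 + 0.9) = 40/49; seller share = |εd|/(εs + |εd|) = 9/49.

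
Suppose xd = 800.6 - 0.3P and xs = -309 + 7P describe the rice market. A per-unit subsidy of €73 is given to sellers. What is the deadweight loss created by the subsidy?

Deadweight loss = €766.5

Pre-subsidy: 800.6 - 0.3P = -309 + 7P gives P* = 152, x* = 755.
With the subsidy, sellers receive Ps = Pb + 73 for each unit, where Pb is the price buyers pay.
Supply in terms of Pb becomes xs = -309 + 7(Pb + 73) = 202 + 7Pb. Setting this equal to demand: 800.6 - 0.3Pb = 202 + 7Pb, so Pb = 82.
Sellers receive Ps = 82 + 73 = 155; x' = 800.6 − 0.3·82 = 776.
The subsidy expands output by 776 − 755 = 21 past the efficient level; on those units the gap between marginal cost and willingness to pay runs from 0 up to 73.
DWL = ½ × 73 × 21 = 766.5.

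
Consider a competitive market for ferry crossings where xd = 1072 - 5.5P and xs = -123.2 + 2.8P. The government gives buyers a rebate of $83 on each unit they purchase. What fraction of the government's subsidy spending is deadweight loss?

Pre-subsidy: 1072 - 5.5P = -123.2 + 2.8P gives P* = 144, x* = 280.
With the rebate, buyers effectively pay Pb = Ps − 83, where Ps is the price sellers receive.
Demand in terms of Ps becomes xd = 1072 − 5.5(Ps − 83) = 1528.5 - 5.5Ps. Setting this equal to supply: 1528.5 - 5.5Ps = -123.2 + 2.8Ps, so Ps = 199.
Buyers pay Pb = 199 − 83 = 116; x' = -123.2 + 2.8·199 = 434.
ΔCS = ½(280 + 434)(144 − 116) = 9996; ΔPS = ½(280 + 434)(199 − 144) = 19635.
Government spending = 83 × 434 = 36022.
DWL = ½ × 83 × (434 − 280) = 6391; fraction = 6391 / 36022 = 11/62.

DWL / government spending = 11/62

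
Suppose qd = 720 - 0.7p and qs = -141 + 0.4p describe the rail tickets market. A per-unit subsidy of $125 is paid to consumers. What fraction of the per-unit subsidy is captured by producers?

Producer share = 7/11

Pre-subsidy: 720 - 0.7p = -141 + 0.4p gives p* = 8610/11, q* = 1893/11.
With the rebate, buyers effectively pay pb = ps − 125, where ps is the price sellers receive.
Demand in terms of ps becomes qd = 720 − 0.7(ps − 125) = 807.5 - 0.7ps. Setting this equal to supply: 807.5 - 0.7ps = -141 + 0.4ps, so ps = 9485/11.
Buyers pay pb = 9485/11 − 125 = 8110/11; q' = -141 + 0.4·(9485/11) = 2243/11.
Buyers' price falls by p* − pb = 8610/11 − 8110/11 = 500/11; sellers' price rises by ps − p* = 9485/11 − 8610/11 = 875/11.
So producers capture (875/11)/125 = 7/11 of each unit of subsidy.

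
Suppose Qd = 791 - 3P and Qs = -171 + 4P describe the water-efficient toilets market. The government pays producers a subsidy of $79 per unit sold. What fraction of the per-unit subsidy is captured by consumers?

Pre-subsidy: 791 - 3P = -171 + 4P gives P* = 962/7, Q* = 2651/7.
With the subsidy, sellers receive Ps = Pb + 79 for each unit, where Pb is the price buyers pay.
Supply in terms of Pb becomes Qs = -171 + 4(Pb + 79) = 145 + 4Pb. Setting this equal to demand: 791 - 3Pb = 145 + 4Pb, so Pb = 646/7.
Sellers receive Ps = 646/7 + 79 = 1199/7; Q' = 791 − 3·(646/7) = 3599/7.
Buyers' price falls by P* − Pb = 962/7 − 646/7 = 316/7; sellers' price rises by Ps − P* = 1199/7 − 962/7 = 237/7.
So consumers capture (316/7)/79 = 4/7 of each unit of subsidy.

Consumer share = 4/7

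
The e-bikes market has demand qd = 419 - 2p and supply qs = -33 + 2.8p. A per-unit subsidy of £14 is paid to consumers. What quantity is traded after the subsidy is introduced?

Pre-subsidy: 419 - 2p = -33 + 2.8p gives p* = 565/6, q* = 692/3.
With the rebate, buyers effectively pay pb = ps − 14, where ps is the price sellers receive.
Demand in terms of ps becomes qd = 419 − 2(ps − 14) = 447 - 2ps. Setting this equal to supply: 447 - 2ps = -33 + 2.8ps, so ps = 100.
Buyers pay pb = 100 − 14 = 86; q' = -33 + 2.8·100 = 247.

q' = 247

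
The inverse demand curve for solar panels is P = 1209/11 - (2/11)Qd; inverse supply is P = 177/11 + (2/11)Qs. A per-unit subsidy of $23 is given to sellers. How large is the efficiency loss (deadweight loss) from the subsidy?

Pre-subsidy: 1209/11 - (2/11)Q = 177/11 + (2/11)Q gives Q* = 258 and P* = 63.
With the subsidy, sellers receive Ps = Pb + 23 for each unit, where Pb is the price buyers pay.
On the curves, Pb = 1209/11 - (2/11)Q and Ps = 177/11 + (2/11)Q; the wedge Ps − Pb = 23 gives 177/11 + (2/11)Q − (1209/11 - (2/11)Q) = 23, so Q' = 321.25.
Then Pb = 1209/11 − (2/11)·321.25 = 51.5 and Ps = 177/11 + (2/11)·321.25 = 74.5.
The subsidy expands output by 321.25 − 258 = 63.25 past the efficient level; on those units the gap between marginal cost and willingness to pay runs from 0 up to 23.
DWL = ½ × 23 × 63.25 = 727.375.

Deadweight loss = $727.375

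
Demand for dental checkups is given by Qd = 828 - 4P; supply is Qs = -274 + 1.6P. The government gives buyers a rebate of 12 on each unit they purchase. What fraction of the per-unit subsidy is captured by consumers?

Pre-subsidy: 828 - 4P = -274 + 1.6P gives P* = 2755/14, Q* = 286/7.
With the rebate, buyers effectively pay Pb = Ps − 12, where Ps is the price sellers receive.
Demand in terms of Ps becomes Qd = 828 − 4(Ps − 12) = 876 - 4Ps. Setting this equal to supply: 876 - 4Ps = -274 + 1.6Ps, so Ps = 2875/14.
Buyers pay Pb = 2875/14 − 12 = 2707/14; Q' = -274 + 1.6·(2875/14) = 382/7.
Buyers' price falls by P* − Pb = 2755/14 − 2707/14 = 24/7; sellers' price rises by Ps − P* = 2875/14 − 2755/14 = 60/7.
So consumers capture (24/7)/12 = 2/7 of each unit of subsidy.

Consumer share = 2/7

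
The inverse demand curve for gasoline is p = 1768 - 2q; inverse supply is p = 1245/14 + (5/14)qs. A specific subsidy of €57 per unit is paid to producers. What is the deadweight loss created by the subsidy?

Pre-subsidy: 1768 - 2q = 1245/14 + (5/14)q gives q* = 2137/3 and p* = 1030/3.
With the subsidy, sellers receive ps = pb + 57 for each unit, where pb is the price buyers pay.
On the curves, pb = 1768 - 2q and ps = 1245/14 + (5/14)q; the wedge ps − pb = 57 gives 1245/14 + (5/14)q − (1768 - 2q) = 57, so q' = 24305/33.
Then pb = 1768 − 2·(24305/33) = 9734/33 and ps = 1245/14 + (5/14)·(24305/33) = 11615/33.
The subsidy expands output by 24305/33 − 2137/3 = 266/11 past the efficient level; on those units the gap between marginal cost and willingness to pay runs from 0 up to 57.
DWL = ½ × 57 × 266/11 = 7581/11.

Deadweight loss = 7581/11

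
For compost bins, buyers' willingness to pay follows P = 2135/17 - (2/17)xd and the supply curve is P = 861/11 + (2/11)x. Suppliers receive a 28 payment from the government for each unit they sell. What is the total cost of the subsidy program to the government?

Pre-subsidy: 2135/17 - (2/17)x = 861/11 + (2/11)x gives x* = 158 and P* = 107.
With the subsidy, sellers receive Ps = Pb + 28 for each unit, where Pb is the price buyers pay.
On the curves, Pb = 2135/17 - (2/17)x and Ps = 861/11 + (2/11)x; the wedge Ps − Pb = 28 gives 861/11 + (2/11)x − (2135/17 - (2/17)x) = 28, so x' = 251.5.
Then Pb = 2135/17 − (2/17)·251.5 = 96 and Ps = 861/11 + (2/11)·251.5 = 124.
Government outlay = subsidy × quantity = 28 × 251.5 = 7042.

Government cost = 7042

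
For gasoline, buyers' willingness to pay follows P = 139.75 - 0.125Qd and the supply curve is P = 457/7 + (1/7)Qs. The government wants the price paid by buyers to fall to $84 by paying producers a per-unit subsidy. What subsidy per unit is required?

Required subsidy s = $45 per unit

At a buyer price of 84, quantity demanded is 1118 − 8·84 = 446.
Sellers supply 446 only when they receive Ps = 457/7 + (1/7)·446 = 129.
s = Ps − Pb = 129 − 84 = 45.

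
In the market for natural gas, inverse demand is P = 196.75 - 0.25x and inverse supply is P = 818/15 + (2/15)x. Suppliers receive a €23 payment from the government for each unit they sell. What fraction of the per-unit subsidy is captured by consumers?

Pre-subsidy: 196.75 - 0.25x = 818/15 + (2/15)x gives x* = 371 and P* = 104.
With the subsidy, sellers receive Ps = Pb + 23 for each unit, where Pb is the price buyers pay.
On the curves, Pb = 196.75 - 0.25x and Ps = 818/15 + (2/15)x; the wedge Ps − Pb = 23 gives 818/15 + (2/15)x − (196.75 - 0.25x) = 23, so x' = 431.
Then Pb = 196.75 − 0.25·431 = 89 and Ps = 818/15 + (2/15)·431 = 112.
Buyers' price falls by P* − Pb = 104 − 89 = 15; sellers' price rises by Ps − P* = 112 − 104 = 8.
So consumers capture 15/23 = 15/23 of each unit of subsidy.

Consumer share = 15/23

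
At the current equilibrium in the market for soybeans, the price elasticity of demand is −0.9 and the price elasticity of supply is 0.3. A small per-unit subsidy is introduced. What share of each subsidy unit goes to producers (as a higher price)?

For a small subsidy around the equilibrium, the benefit split depends on the relative slopes, which at a point are proportional to the elasticities.
Buyer share = εs/(εs + |εd|) = 0.3/(0.3 + 0.9) = 0.25; seller share = |εd|/(εs + |εd|) = 0.75.
So producers capture 0.75 of the subsidy.

Producer share = 0.75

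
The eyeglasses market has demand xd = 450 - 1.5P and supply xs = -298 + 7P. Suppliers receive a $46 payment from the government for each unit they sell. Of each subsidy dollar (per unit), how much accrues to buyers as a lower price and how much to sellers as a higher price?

Pre-subsidy: 450 - 1.5P = -298 + 7P gives P* = 88, x* = 318.
With the subsidy, sellers receive Ps = Pb + 46 for each unit, where Pb is the price buyers pay.
Supply in terms of Pb becomes xs = -298 + 7(Pb + 46) = 24 + 7Pb. Setting this equal to demand: 450 - 1.5Pb = 24 + 7Pb, so Pb = 852/17.
Sellers receive Ps = 852/17 + 46 = 1634/17; x' = 450 − 1.5·(852/17) = 6372/17.
Buyers' price falls by P* − Pb = 88 − 852/17 = 644/17; sellers' price rises by Ps − P* = 1634/17 − 88 = 138/17.

Buyers gain 644/17 per unit; sellers gain 138/17 per unit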